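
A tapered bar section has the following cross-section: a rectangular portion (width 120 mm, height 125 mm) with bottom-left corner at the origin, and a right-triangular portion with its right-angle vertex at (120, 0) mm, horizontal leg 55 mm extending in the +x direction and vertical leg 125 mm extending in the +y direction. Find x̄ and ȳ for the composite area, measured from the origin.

rectangular portion: A = 120 × 125 = 15000.00, centroid at (60.00, 62.50).
triangular portion: A = ½·55·125 = 3437.50, centroid at (138.33, 41.67).
ΣA = 18437.50 mm², ΣAx̄ = 1375520.83 mm³, ΣAȳ = 1080729.17 mm³.
x̄ = 1375520.83/18437.50 = 74.60 mm; ȳ = 1080729.17/18437.50 = 58.62 mm.

x̄ = 74.60 mm, ȳ = 58.62 mm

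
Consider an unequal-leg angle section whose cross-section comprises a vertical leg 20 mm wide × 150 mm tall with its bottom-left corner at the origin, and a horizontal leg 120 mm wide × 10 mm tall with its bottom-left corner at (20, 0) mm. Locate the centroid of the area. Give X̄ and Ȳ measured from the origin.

X̄ = 30.00 mm, Ȳ = 55.00 mm

vertical leg: A = 20 × 150 = 3000.00, centroid at (10.00, 75.00).
horizontal leg: A = 120 × 10 = 1200.00, centroid at (80.00, 5.00).
ΣA = 4200.00 mm², ΣAX̄ = 126000.00 mm³, ΣAȲ = 231000.00 mm³.
X̄ = 126000.00/4200.00 = 30.00 mm; Ȳ = 231000.00/4200.00 = 55.00 mm.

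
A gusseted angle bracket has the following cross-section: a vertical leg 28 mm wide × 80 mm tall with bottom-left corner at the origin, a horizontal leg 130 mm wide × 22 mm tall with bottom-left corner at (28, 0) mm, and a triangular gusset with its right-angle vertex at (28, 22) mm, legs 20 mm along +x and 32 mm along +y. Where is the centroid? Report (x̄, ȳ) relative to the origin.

x̄ = 56.91 mm, ȳ = 24.26 mm

vertical leg: A = 28 × 80 = 2240.00, centroid at (14.00, 40.00).
horizontal leg: A = 130 × 22 = 2860.00, centroid at (93.00, 11.00).
gusset: A = ½·20·32 = 320.00, centroid at (34.67, 32.67).
ΣA = 5420.00 mm², ΣAx̄ = 308433.33 mm³, ΣAȳ = 131513.33 mm³.
x̄ = 308433.33/5420.00 = 56.91 mm; ȳ = 131513.33/5420.00 = 24.26 mm.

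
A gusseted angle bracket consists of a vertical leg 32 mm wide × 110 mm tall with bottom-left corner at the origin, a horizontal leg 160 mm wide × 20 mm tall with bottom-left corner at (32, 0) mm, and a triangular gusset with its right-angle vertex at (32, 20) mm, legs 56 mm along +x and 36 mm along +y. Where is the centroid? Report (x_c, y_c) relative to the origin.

vertical leg: A = 32 × 110 = 3520.00, centroid at (16.00, 55.00).
horizontal leg: A = 160 × 20 = 3200.00, centroid at (112.00, 10.00).
gusset: A = ½·56·36 = 1008.00, centroid at (50.67, 32.00).
ΣA = 7728.00 mm²
ΣAx_c = (3520.00)(16.00) + (3200.00)(112.00) + (1008.00)(50.67) = 465792.00 mm³
ΣAy_c = (3520.00)(55.00) + (3200.00)(10.00) + (1008.00)(32.00) = 257856.00 mm³
x_c = 465792.00 / 7728.00 = 60.27 mm
y_c = 257856.00 / 7728.00 = 33.37 mm

x_c = 60.27 mm, y_c = 33.37 mm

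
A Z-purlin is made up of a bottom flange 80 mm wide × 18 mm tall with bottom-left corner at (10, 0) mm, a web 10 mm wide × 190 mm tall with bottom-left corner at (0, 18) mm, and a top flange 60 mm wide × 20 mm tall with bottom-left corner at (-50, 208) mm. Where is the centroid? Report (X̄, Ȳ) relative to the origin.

bottom flange: A = 80 × 18 = 1440.00, centroid at (50.00, 9.00).
web: A = 10 × 190 = 1900.00, centroid at (5.00, 113.00).
top flange: A = 60 × 20 = 1200.00, centroid at (-20.00, 218.00).
ΣA = 4540.00 mm², ΣAX̄ = 57500.00 mm³, ΣAȲ = 489260.00 mm³.
X̄ = 57500.00/4540.00 = 12.67 mm; Ȳ = 489260.00/4540.00 = 107.77 mm.

X̄ = 12.67 mm, Ȳ = 107.77 mm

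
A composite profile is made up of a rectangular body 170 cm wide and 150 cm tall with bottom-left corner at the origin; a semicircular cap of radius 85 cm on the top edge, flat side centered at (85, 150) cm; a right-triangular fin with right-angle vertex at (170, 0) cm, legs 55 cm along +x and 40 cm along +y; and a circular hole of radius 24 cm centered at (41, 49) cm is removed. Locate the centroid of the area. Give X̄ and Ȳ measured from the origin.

X̄ = 90.35 cm, Ȳ = 109.31 cm

rectangular body: A = 170 × 150 = 25500.00, centroid at (85.00, 75.00).
semicircular top: A = ½π·85² = 11349.00, centroid at (85.00, 186.08).
triangular fin: A = ½·55·40 = 1100.00, centroid at (188.33, 13.33).
hole: A = −π·24² = -1809.56, centroid at (41.00, 49.00).
ΣA = 36139.45 cm², ΣAX̄ = 3265140.11 cm³, ΣAȲ = 3950265.54 cm³.
X̄ = 3265140.11/36139.45 = 90.35 cm; Ȳ = 3950265.54/36139.45 = 109.31 cm.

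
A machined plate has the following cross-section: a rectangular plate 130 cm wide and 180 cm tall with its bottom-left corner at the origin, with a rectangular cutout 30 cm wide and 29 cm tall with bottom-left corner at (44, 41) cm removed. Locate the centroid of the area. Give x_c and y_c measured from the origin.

Part | A | x̄ᵢ | ȳᵢ | A·x̄ᵢ | A·ȳᵢ
plate | 23400.00 | 65.00 | 90.00 | 1521000.00 | 2106000.00
hole | -870.00 | 59.00 | 55.50 | -51330.00 | -48285.00
Σ | 22530.00 |  |  | 1469670.00 | 2057715.00
x_c = 1469670.00 / 22530.00 = 65.23 cm
y_c = 2057715.00 / 22530.00 = 91.33 cm

x_c = 65.23 cm, y_c = 91.33 cm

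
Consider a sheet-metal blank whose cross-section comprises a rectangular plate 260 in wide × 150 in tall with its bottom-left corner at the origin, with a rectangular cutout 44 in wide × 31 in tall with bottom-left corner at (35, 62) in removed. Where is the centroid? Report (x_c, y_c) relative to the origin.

x_c = 132.65 in, y_c = 74.91 in

plate: A = 260 × 150 = 39000.00, centroid at (130.00, 75.00).
hole: A = −(44 × 31) = -1364.00, centroid at (57.00, 77.50).
ΣA = 37636.00 in²
ΣAx_c = (39000.00)(130.00) + (-1364.00)(57.00) = 4992252.00 in³
ΣAy_c = (39000.00)(75.00) + (-1364.00)(77.50) = 2819290.00 in³
x_c = 4992252.00 / 37636.00 = 132.65 in
y_c = 2819290.00 / 37636.00 = 74.91 in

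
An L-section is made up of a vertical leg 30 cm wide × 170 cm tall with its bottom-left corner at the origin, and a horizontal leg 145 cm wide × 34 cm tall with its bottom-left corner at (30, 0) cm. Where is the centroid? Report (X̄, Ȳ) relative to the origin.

vertical leg: A = 30 × 170 = 5100.00, centroid at (15.00, 85.00).
horizontal leg: A = 145 × 34 = 4930.00, centroid at (102.50, 17.00).
ΣA = 10030.00 cm²
ΣAX̄ = (5100.00)(15.00) + (4930.00)(102.50) = 581825.00 cm³
ΣAȲ = (5100.00)(85.00) + (4930.00)(17.00) = 517310.00 cm³
X̄ = 581825.00 / 10030.00 = 58.01 cm
Ȳ = 517310.00 / 10030.00 = 51.58 cm

X̄ = 58.01 cm, Ȳ = 51.58 cm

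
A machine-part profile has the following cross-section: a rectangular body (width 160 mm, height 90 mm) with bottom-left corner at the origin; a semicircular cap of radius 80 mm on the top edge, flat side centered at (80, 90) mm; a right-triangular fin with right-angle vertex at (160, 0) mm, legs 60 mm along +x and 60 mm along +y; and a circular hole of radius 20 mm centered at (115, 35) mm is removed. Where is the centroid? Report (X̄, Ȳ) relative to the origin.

X̄ = 85.44 mm, Ȳ = 75.46 mm

rectangular body: A = 160 × 90 = 14400.00, centroid at (80.00, 45.00).
semicircular top: A = ½π·80² = 10053.10, centroid at (80.00, 123.95).
triangular fin: A = ½·60·60 = 1800.00, centroid at (180.00, 20.00).
hole: A = −π·20² = -1256.64, centroid at (115.00, 35.00).
ΣA = 24996.46 mm², ΣAX̄ = 2135734.46 mm³, ΣAȲ = 1886129.72 mm³.
X̄ = 2135734.46/24996.46 = 85.44 mm; Ȳ = 1886129.72/24996.46 = 75.46 mm.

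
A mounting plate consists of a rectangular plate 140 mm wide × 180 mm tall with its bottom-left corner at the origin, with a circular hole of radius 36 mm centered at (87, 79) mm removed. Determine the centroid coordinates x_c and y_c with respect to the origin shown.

plate: A = 140 × 180 = 25200.00, centroid at (70.00, 90.00).
hole: A = −π·36² = -4071.50, centroid at (87.00, 79.00).
ΣA = 21128.50 mm², ΣAx_c = 1409779.15 mm³, ΣAy_c = 1946351.18 mm³.
x_c = 1409779.15/21128.50 = 66.72 mm; y_c = 1946351.18/21128.50 = 92.12 mm.

x_c = 66.72 mm, y_c = 92.12 mm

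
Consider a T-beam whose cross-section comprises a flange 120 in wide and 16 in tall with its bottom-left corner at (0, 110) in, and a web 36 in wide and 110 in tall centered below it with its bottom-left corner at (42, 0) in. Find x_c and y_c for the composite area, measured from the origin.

Part | A | x̄ᵢ | ȳᵢ | A·x̄ᵢ | A·ȳᵢ
web | 3960.00 | 60.00 | 55.00 | 237600.00 | 217800.00
flange | 1920.00 | 60.00 | 118.00 | 115200.00 | 226560.00
Σ | 5880.00 |  |  | 352800.00 | 444360.00
x_c = 352800.00 / 5880.00 = 60.00 in
y_c = 444360.00 / 5880.00 = 75.57 in

x_c = 60.00 in, y_c = 75.57 in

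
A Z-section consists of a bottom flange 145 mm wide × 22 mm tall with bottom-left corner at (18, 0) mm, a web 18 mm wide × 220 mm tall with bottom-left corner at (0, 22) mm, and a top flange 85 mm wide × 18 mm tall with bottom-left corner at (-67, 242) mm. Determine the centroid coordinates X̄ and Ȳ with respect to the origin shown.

bottom flange: A = 145 × 22 = 3190.00, centroid at (90.50, 11.00).
web: A = 18 × 220 = 3960.00, centroid at (9.00, 132.00).
top flange: A = 85 × 18 = 1530.00, centroid at (-24.50, 251.00).
ΣA = 8680.00 mm², ΣAX̄ = 286850.00 mm³, ΣAȲ = 941840.00 mm³.
X̄ = 286850.00/8680.00 = 33.05 mm; Ȳ = 941840.00/8680.00 = 108.51 mm.

X̄ = 33.05 mm, Ȳ = 108.51 mm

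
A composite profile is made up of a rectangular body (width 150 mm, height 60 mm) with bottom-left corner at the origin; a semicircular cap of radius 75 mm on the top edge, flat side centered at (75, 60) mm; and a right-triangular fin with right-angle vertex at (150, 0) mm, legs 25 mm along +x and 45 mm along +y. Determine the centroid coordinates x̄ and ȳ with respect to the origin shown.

x̄ = 77.55 mm, ȳ = 59.24 mm

rectangular body: A = 150 × 60 = 9000.00, centroid at (75.00, 30.00).
semicircular top: A = ½π·75² = 8835.73, centroid at (75.00, 91.83).
triangular fin: A = ½·25·45 = 562.50, centroid at (158.33, 15.00).
ΣA = 18398.23 mm²
ΣAx̄ = (9000.00)(75.00) + (8835.73)(75.00) + (562.50)(158.33) = 1426742.20 mm³
ΣAȳ = (9000.00)(30.00) + (8835.73)(91.83) + (562.50)(15.00) = 1089831.26 mm³
x̄ = 1426742.20 / 18398.23 = 77.55 mm
ȳ = 1089831.26 / 18398.23 = 59.24 mm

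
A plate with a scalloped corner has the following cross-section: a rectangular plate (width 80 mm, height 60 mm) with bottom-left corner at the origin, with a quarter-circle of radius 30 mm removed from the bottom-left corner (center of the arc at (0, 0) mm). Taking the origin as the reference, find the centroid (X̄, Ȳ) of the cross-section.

Part | A | x̄ᵢ | ȳᵢ | A·x̄ᵢ | A·ȳᵢ
plate | 4800.00 | 40.00 | 30.00 | 192000.00 | 144000.00
removed quarter-circle | -706.86 | 12.73 | 12.73 | -9000.00 | -9000.00
Σ | 4093.14 |  |  | 183000.00 | 135000.00
X̄ = 183000.00 / 4093.14 = 44.71 mm
Ȳ = 135000.00 / 4093.14 = 32.98 mm

X̄ = 44.71 mm, Ȳ = 32.98 mm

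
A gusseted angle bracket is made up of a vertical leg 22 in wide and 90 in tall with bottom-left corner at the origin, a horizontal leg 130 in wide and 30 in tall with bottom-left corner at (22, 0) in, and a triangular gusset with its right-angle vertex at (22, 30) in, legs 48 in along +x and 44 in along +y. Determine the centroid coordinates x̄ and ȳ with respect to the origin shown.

x̄ = 57.84 in, ȳ = 28.08 in

vertical leg: A = 22 × 90 = 1980.00, centroid at (11.00, 45.00).
horizontal leg: A = 130 × 30 = 3900.00, centroid at (87.00, 15.00).
gusset: A = ½·48·44 = 1056.00, centroid at (38.00, 44.67).
ΣA = 6936.00 in²
ΣAx̄ = (1980.00)(11.00) + (3900.00)(87.00) + (1056.00)(38.00) = 401208.00 in³
ΣAȳ = (1980.00)(45.00) + (3900.00)(15.00) + (1056.00)(44.67) = 194768.00 in³
x̄ = 401208.00 / 6936.00 = 57.84 in
ȳ = 194768.00 / 6936.00 = 28.08 in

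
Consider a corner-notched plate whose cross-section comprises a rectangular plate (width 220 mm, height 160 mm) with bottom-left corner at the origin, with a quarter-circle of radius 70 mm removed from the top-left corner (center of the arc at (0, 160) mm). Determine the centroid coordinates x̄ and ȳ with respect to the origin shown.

plate: A = 220 × 160 = 35200.00, centroid at (110.00, 80.00).
removed quarter-circle: A = −¼π·70² = -3848.45, centroid at (29.71, 130.29).
ΣA = 31351.55 mm², ΣAx̄ = 3757666.67 mm³, ΣAȳ = 2314581.17 mm³.
x̄ = 3757666.67/31351.55 = 119.86 mm; ȳ = 2314581.17/31351.55 = 73.83 mm.

x̄ = 119.86 mm, ȳ = 73.83 mm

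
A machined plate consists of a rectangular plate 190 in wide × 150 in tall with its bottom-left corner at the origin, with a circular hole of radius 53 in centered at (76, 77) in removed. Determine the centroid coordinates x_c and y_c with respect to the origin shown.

Part | A | x̄ᵢ | ȳᵢ | A·x̄ᵢ | A·ȳᵢ
plate | 28500.00 | 95.00 | 75.00 | 2707500.00 | 2137500.00
hole | -8824.73 | 76.00 | 77.00 | -670679.77 | -679504.50
Σ | 19675.27 |  |  | 2036820.23 | 1457995.50
x_c = 2036820.23 / 19675.27 = 103.52 in
y_c = 1457995.50 / 19675.27 = 74.10 in

x_c = 103.52 in, y_c = 74.10 in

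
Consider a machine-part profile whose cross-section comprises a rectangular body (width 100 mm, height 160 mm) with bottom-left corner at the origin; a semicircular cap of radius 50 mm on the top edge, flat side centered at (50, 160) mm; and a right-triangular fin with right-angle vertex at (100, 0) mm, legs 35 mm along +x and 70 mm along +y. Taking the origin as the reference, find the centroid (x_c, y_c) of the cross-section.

rectangular body: A = 100 × 160 = 16000.00, centroid at (50.00, 80.00).
semicircular top: A = ½π·50² = 3926.99, centroid at (50.00, 181.22).
triangular fin: A = ½·35·70 = 1225.00, centroid at (111.67, 23.33).
ΣA = 21151.99 mm², ΣAx_c = 1133141.21 mm³, ΣAy_c = 2020235.20 mm³.
x_c = 1133141.21/21151.99 = 53.57 mm; y_c = 2020235.20/21151.99 = 95.51 mm.

x_c = 53.57 mm, y_c = 95.51 mm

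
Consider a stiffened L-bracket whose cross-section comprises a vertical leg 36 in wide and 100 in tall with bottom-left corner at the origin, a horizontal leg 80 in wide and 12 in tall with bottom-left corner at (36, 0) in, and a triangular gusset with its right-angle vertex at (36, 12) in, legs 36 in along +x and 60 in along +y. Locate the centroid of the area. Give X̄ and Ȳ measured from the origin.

X̄ = 33.62 in, Ȳ = 39.06 in

vertical leg: A = 36 × 100 = 3600.00, centroid at (18.00, 50.00).
horizontal leg: A = 80 × 12 = 960.00, centroid at (76.00, 6.00).
gusset: A = ½·36·60 = 1080.00, centroid at (48.00, 32.00).
ΣA = 5640.00 in²
ΣAX̄ = (3600.00)(18.00) + (960.00)(76.00) + (1080.00)(48.00) = 189600.00 in³
ΣAȲ = (3600.00)(50.00) + (960.00)(6.00) + (1080.00)(32.00) = 220320.00 in³
X̄ = 189600.00 / 5640.00 = 33.62 in
Ȳ = 220320.00 / 5640.00 = 39.06 in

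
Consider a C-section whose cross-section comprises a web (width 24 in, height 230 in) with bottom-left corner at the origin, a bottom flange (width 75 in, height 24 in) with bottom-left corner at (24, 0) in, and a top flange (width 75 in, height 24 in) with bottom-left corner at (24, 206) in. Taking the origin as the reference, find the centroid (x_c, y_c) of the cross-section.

x_c = 31.54 in, y_c = 115.00 in

web: A = 24 × 230 = 5520.00, centroid at (12.00, 115.00).
bottom flange: A = 75 × 24 = 1800.00, centroid at (61.50, 12.00).
top flange: A = 75 × 24 = 1800.00, centroid at (61.50, 218.00).
ΣA = 9120.00 in², ΣAx_c = 287640.00 in³, ΣAy_c = 1048800.00 in³.
x_c = 287640.00/9120.00 = 31.54 in; y_c = 1048800.00/9120.00 = 115.00 in.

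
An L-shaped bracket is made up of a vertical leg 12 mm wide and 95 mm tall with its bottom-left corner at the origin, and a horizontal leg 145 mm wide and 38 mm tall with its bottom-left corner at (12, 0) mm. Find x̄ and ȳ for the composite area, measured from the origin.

Part | A | x̄ᵢ | ȳᵢ | A·x̄ᵢ | A·ȳᵢ
vertical leg | 1140.00 | 6.00 | 47.50 | 6840.00 | 54150.00
horizontal leg | 5510.00 | 84.50 | 19.00 | 465595.00 | 104690.00
Σ | 6650.00 |  |  | 472435.00 | 158840.00
x̄ = 472435.00 / 6650.00 = 71.04 mm
ȳ = 158840.00 / 6650.00 = 23.89 mm

x̄ = 71.04 mm, ȳ = 23.89 mm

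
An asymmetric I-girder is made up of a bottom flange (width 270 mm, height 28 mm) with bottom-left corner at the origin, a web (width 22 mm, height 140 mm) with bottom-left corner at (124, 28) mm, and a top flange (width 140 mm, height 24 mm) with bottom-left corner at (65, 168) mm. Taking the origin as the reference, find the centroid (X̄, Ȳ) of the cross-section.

bottom flange: A = 270 × 28 = 7560.00, centroid at (135.00, 14.00).
web: A = 22 × 140 = 3080.00, centroid at (135.00, 98.00).
top flange: A = 140 × 24 = 3360.00, centroid at (135.00, 180.00).
ΣA = 14000.00 mm²
ΣAX̄ = (7560.00)(135.00) + (3080.00)(135.00) + (3360.00)(135.00) = 1890000.00 mm³
ΣAȲ = (7560.00)(14.00) + (3080.00)(98.00) + (3360.00)(180.00) = 1012480.00 mm³
X̄ = 1890000.00 / 14000.00 = 135.00 mm
Ȳ = 1012480.00 / 14000.00 = 72.32 mm

X̄ = 135.00 mm, Ȳ = 72.32 mm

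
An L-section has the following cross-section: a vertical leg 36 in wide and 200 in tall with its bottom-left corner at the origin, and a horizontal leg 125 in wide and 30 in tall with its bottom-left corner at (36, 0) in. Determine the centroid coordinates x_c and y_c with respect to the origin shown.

vertical leg: A = 36 × 200 = 7200.00, centroid at (18.00, 100.00).
horizontal leg: A = 125 × 30 = 3750.00, centroid at (98.50, 15.00).
ΣA = 10950.00 in²
ΣAx_c = (7200.00)(18.00) + (3750.00)(98.50) = 498975.00 in³
ΣAy_c = (7200.00)(100.00) + (3750.00)(15.00) = 776250.00 in³
x_c = 498975.00 / 10950.00 = 45.57 in
y_c = 776250.00 / 10950.00 = 70.89 in

x_c = 45.57 in, y_c = 70.89 in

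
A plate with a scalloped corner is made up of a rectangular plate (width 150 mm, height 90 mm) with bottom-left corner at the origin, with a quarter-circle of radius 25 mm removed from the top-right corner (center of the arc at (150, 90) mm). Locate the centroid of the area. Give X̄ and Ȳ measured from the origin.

plate: A = 150 × 90 = 13500.00, centroid at (75.00, 45.00).
removed quarter-circle: A = −¼π·25² = -490.87, centroid at (139.39, 79.39).
ΣA = 13009.13 mm²
ΣAX̄ = (13500.00)(75.00) + (-490.87)(139.39) = 944077.26 mm³
ΣAȲ = (13500.00)(45.00) + (-490.87)(79.39) = 568529.69 mm³
X̄ = 944077.26 / 13009.13 = 72.57 mm
Ȳ = 568529.69 / 13009.13 = 43.70 mm

X̄ = 72.57 mm, Ȳ = 43.70 mm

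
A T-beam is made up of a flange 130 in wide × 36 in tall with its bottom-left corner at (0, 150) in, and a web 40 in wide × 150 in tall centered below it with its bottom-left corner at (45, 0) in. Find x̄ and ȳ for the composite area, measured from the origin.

x̄ = 65.00 in, ȳ = 115.75 in

web: A = 40 × 150 = 6000.00, centroid at (65.00, 75.00).
flange: A = 130 × 36 = 4680.00, centroid at (65.00, 168.00).
ΣA = 10680.00 in², ΣAx̄ = 694200.00 in³, ΣAȳ = 1236240.00 in³.
x̄ = 694200.00/10680.00 = 65.00 in; ȳ = 1236240.00/10680.00 = 115.75 in.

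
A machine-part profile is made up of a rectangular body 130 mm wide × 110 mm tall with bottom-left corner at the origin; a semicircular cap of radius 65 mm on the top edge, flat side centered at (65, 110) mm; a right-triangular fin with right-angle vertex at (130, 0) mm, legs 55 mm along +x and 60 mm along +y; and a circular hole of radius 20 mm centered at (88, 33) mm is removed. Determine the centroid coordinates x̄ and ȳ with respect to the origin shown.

x̄ = 70.09 mm, ȳ = 79.28 mm

rectangular body: A = 130 × 110 = 14300.00, centroid at (65.00, 55.00).
semicircular top: A = ½π·65² = 6636.61, centroid at (65.00, 137.59).
triangular fin: A = ½·55·60 = 1650.00, centroid at (148.33, 20.00).
hole: A = −π·20² = -1256.64, centroid at (88.00, 33.00).
ΣA = 21329.98 mm², ΣAx̄ = 1495045.88 mm³, ΣAȳ = 1691141.90 mm³.
x̄ = 1495045.88/21329.98 = 70.09 mm; ȳ = 1691141.90/21329.98 = 79.28 mm.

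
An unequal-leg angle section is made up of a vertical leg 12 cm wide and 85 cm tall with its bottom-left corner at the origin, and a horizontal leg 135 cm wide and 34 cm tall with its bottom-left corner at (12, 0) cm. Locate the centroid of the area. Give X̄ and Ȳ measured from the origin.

X̄ = 66.14 cm, Ȳ = 21.64 cm

vertical leg: A = 12 × 85 = 1020.00, centroid at (6.00, 42.50).
horizontal leg: A = 135 × 34 = 4590.00, centroid at (79.50, 17.00).
ΣA = 5610.00 cm²
ΣAX̄ = (1020.00)(6.00) + (4590.00)(79.50) = 371025.00 cm³
ΣAȲ = (1020.00)(42.50) + (4590.00)(17.00) = 121380.00 cm³
X̄ = 371025.00 / 5610.00 = 66.14 cm
Ȳ = 121380.00 / 5610.00 = 21.64 cm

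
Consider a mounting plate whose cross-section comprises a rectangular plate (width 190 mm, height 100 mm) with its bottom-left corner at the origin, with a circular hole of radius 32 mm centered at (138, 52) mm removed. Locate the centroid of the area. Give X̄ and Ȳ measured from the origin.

Part | A | x̄ᵢ | ȳᵢ | A·x̄ᵢ | A·ȳᵢ
plate | 19000.00 | 95.00 | 50.00 | 1805000.00 | 950000.00
hole | -3216.99 | 138.00 | 52.00 | -443944.74 | -167283.53
Σ | 15783.01 |  |  | 1361055.26 | 782716.47
X̄ = 1361055.26 / 15783.01 = 86.24 mm
Ȳ = 782716.47 / 15783.01 = 49.59 mm

X̄ = 86.24 mm, Ȳ = 49.59 mm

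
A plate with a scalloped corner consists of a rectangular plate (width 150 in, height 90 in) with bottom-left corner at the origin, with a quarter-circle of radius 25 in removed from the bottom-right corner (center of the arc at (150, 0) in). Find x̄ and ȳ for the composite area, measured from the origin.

Part | A | x̄ᵢ | ȳᵢ | A·x̄ᵢ | A·ȳᵢ
plate | 13500.00 | 75.00 | 45.00 | 1012500.00 | 607500.00
removed quarter-circle | -490.87 | 139.39 | 10.61 | -68422.74 | -5208.33
Σ | 13009.13 |  |  | 944077.26 | 602291.67
x̄ = 944077.26 / 13009.13 = 72.57 in
ȳ = 602291.67 / 13009.13 = 46.30 in

x̄ = 72.57 in, ȳ = 46.30 in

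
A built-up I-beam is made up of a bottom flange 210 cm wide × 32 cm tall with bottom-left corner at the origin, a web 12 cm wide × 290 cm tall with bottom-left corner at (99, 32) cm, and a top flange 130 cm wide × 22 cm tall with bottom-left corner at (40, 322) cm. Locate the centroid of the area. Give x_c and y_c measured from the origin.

bottom flange: A = 210 × 32 = 6720.00, centroid at (105.00, 16.00).
web: A = 12 × 290 = 3480.00, centroid at (105.00, 177.00).
top flange: A = 130 × 22 = 2860.00, centroid at (105.00, 333.00).
ΣA = 13060.00 cm², ΣAx_c = 1371300.00 cm³, ΣAy_c = 1675860.00 cm³.
x_c = 1371300.00/13060.00 = 105.00 cm; y_c = 1675860.00/13060.00 = 128.32 cm.

x_c = 105.00 cm, y_c = 128.32 cm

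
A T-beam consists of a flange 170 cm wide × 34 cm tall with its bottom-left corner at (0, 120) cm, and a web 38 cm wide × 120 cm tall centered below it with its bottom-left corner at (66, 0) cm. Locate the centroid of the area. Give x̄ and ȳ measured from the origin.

x̄ = 85.00 cm, ȳ = 103.04 cm

web: A = 38 × 120 = 4560.00, centroid at (85.00, 60.00).
flange: A = 170 × 34 = 5780.00, centroid at (85.00, 137.00).
ΣA = 10340.00 cm², ΣAx̄ = 878900.00 cm³, ΣAȳ = 1065460.00 cm³.
x̄ = 878900.00/10340.00 = 85.00 cm; ȳ = 1065460.00/10340.00 = 103.04 cm.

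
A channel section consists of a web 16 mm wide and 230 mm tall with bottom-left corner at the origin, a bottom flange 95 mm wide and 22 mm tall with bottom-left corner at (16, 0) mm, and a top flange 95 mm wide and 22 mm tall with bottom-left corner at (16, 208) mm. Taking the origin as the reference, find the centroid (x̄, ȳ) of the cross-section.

x̄ = 37.52 mm, ȳ = 115.00 mm

web: A = 16 × 230 = 3680.00, centroid at (8.00, 115.00).
bottom flange: A = 95 × 22 = 2090.00, centroid at (63.50, 11.00).
top flange: A = 95 × 22 = 2090.00, centroid at (63.50, 219.00).
ΣA = 7860.00 mm²
ΣAx̄ = (3680.00)(8.00) + (2090.00)(63.50) + (2090.00)(63.50) = 294870.00 mm³
ΣAȳ = (3680.00)(115.00) + (2090.00)(11.00) + (2090.00)(219.00) = 903900.00 mm³
x̄ = 294870.00 / 7860.00 = 37.52 mm
ȳ = 903900.00 / 7860.00 = 115.00 mm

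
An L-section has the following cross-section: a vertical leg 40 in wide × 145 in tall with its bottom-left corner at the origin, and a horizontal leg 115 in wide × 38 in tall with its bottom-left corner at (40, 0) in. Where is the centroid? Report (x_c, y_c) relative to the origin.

vertical leg: A = 40 × 145 = 5800.00, centroid at (20.00, 72.50).
horizontal leg: A = 115 × 38 = 4370.00, centroid at (97.50, 19.00).
ΣA = 10170.00 in², ΣAx_c = 542075.00 in³, ΣAy_c = 503530.00 in³.
x_c = 542075.00/10170.00 = 53.30 in; y_c = 503530.00/10170.00 = 49.51 in.

x_c = 53.30 in, y_c = 49.51 in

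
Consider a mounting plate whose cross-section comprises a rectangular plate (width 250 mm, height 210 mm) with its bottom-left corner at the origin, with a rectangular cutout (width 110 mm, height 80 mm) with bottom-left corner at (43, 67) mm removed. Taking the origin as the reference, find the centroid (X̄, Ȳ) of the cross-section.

plate: A = 250 × 210 = 52500.00, centroid at (125.00, 105.00).
hole: A = −(110 × 80) = -8800.00, centroid at (98.00, 107.00).
ΣA = 43700.00 mm², ΣAX̄ = 5700100.00 mm³, ΣAȲ = 4570900.00 mm³.
X̄ = 5700100.00/43700.00 = 130.44 mm; Ȳ = 4570900.00/43700.00 = 104.60 mm.

X̄ = 130.44 mm, Ȳ = 104.60 mm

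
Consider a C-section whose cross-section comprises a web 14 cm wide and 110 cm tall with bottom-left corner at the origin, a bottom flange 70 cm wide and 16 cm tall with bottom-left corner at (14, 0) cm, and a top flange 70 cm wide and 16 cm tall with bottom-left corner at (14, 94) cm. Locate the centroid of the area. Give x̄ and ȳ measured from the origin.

web: A = 14 × 110 = 1540.00, centroid at (7.00, 55.00).
bottom flange: A = 70 × 16 = 1120.00, centroid at (49.00, 8.00).
top flange: A = 70 × 16 = 1120.00, centroid at (49.00, 102.00).
ΣA = 3780.00 cm², ΣAx̄ = 120540.00 cm³, ΣAȳ = 207900.00 cm³.
x̄ = 120540.00/3780.00 = 31.89 cm; ȳ = 207900.00/3780.00 = 55.00 cm.

x̄ = 31.89 cm, ȳ = 55.00 cm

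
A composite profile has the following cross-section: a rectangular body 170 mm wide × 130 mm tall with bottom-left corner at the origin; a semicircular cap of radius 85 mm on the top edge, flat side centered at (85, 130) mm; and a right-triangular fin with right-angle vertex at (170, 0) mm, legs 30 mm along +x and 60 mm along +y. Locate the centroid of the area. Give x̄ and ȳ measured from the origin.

x̄ = 87.49 mm, ȳ = 97.22 mm

rectangular body: A = 170 × 130 = 22100.00, centroid at (85.00, 65.00).
semicircular top: A = ½π·85² = 11349.00, centroid at (85.00, 166.08).
triangular fin: A = ½·30·60 = 900.00, centroid at (180.00, 20.00).
ΣA = 34349.00 mm²
ΣAx̄ = (22100.00)(85.00) + (11349.00)(85.00) + (900.00)(180.00) = 3005165.29 mm³
ΣAȳ = (22100.00)(65.00) + (11349.00)(166.08) + (900.00)(20.00) = 3339287.12 mm³
x̄ = 3005165.29 / 34349.00 = 87.49 mm
ȳ = 3339287.12 / 34349.00 = 97.22 mm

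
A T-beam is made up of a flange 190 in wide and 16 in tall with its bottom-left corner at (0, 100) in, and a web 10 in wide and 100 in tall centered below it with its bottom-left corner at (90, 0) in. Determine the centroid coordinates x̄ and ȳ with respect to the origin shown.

web: A = 10 × 100 = 1000.00, centroid at (95.00, 50.00).
flange: A = 190 × 16 = 3040.00, centroid at (95.00, 108.00).
ΣA = 4040.00 in²
ΣAx̄ = (1000.00)(95.00) + (3040.00)(95.00) = 383800.00 in³
ΣAȳ = (1000.00)(50.00) + (3040.00)(108.00) = 378320.00 in³
x̄ = 383800.00 / 4040.00 = 95.00 in
ȳ = 378320.00 / 4040.00 = 93.64 in

x̄ = 95.00 in, ȳ = 93.64 in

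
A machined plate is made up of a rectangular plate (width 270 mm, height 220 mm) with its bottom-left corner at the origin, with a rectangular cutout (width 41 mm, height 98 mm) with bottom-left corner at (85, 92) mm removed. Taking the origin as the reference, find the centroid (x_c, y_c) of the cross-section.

x_c = 137.14 mm, y_c = 107.75 mm

Part | A | x̄ᵢ | ȳᵢ | A·x̄ᵢ | A·ȳᵢ
plate | 59400.00 | 135.00 | 110.00 | 8019000.00 | 6534000.00
hole | -4018.00 | 105.50 | 141.00 | -423899.00 | -566538.00
Σ | 55382.00 |  |  | 7595101.00 | 5967462.00
x_c = 7595101.00 / 55382.00 = 137.14 mm
y_c = 5967462.00 / 55382.00 = 107.75 mm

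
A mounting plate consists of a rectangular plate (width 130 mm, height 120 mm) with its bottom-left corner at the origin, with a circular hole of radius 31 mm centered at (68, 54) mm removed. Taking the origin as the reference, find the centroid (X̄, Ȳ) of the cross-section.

plate: A = 130 × 120 = 15600.00, centroid at (65.00, 60.00).
hole: A = −π·31² = -3019.07, centroid at (68.00, 54.00).
ΣA = 12580.93 mm², ΣAX̄ = 808703.20 mm³, ΣAȲ = 772970.19 mm³.
X̄ = 808703.20/12580.93 = 64.28 mm; Ȳ = 772970.19/12580.93 = 61.44 mm.

X̄ = 64.28 mm, Ȳ = 61.44 mm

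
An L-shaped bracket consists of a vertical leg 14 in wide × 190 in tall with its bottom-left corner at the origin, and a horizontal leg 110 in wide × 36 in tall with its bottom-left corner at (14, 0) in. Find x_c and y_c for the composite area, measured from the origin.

vertical leg: A = 14 × 190 = 2660.00, centroid at (7.00, 95.00).
horizontal leg: A = 110 × 36 = 3960.00, centroid at (69.00, 18.00).
ΣA = 6620.00 in²
ΣAx_c = (2660.00)(7.00) + (3960.00)(69.00) = 291860.00 in³
ΣAy_c = (2660.00)(95.00) + (3960.00)(18.00) = 323980.00 in³
x_c = 291860.00 / 6620.00 = 44.09 in
y_c = 323980.00 / 6620.00 = 48.94 in

x_c = 44.09 in, y_c = 48.94 in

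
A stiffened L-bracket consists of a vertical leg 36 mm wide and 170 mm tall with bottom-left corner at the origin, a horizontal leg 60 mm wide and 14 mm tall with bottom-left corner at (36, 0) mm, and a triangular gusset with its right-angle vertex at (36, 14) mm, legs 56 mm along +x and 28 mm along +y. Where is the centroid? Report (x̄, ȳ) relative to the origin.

vertical leg: A = 36 × 170 = 6120.00, centroid at (18.00, 85.00).
horizontal leg: A = 60 × 14 = 840.00, centroid at (66.00, 7.00).
gusset: A = ½·56·28 = 784.00, centroid at (54.67, 23.33).
ΣA = 7744.00 mm², ΣAx̄ = 208458.67 mm³, ΣAȳ = 544373.33 mm³.
x̄ = 208458.67/7744.00 = 26.92 mm; ȳ = 544373.33/7744.00 = 70.30 mm.

x̄ = 26.92 mm, ȳ = 70.30 mm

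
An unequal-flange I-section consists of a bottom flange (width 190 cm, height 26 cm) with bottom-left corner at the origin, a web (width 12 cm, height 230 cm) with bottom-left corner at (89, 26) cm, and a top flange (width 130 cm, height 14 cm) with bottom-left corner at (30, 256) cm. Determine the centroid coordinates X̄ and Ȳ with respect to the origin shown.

bottom flange: A = 190 × 26 = 4940.00, centroid at (95.00, 13.00).
web: A = 12 × 230 = 2760.00, centroid at (95.00, 141.00).
top flange: A = 130 × 14 = 1820.00, centroid at (95.00, 263.00).
ΣA = 9520.00 cm²
ΣAX̄ = (4940.00)(95.00) + (2760.00)(95.00) + (1820.00)(95.00) = 904400.00 cm³
ΣAȲ = (4940.00)(13.00) + (2760.00)(141.00) + (1820.00)(263.00) = 932040.00 cm³
X̄ = 904400.00 / 9520.00 = 95.00 cm
Ȳ = 932040.00 / 9520.00 = 97.90 cm

X̄ = 95.00 cm, Ȳ = 97.90 cm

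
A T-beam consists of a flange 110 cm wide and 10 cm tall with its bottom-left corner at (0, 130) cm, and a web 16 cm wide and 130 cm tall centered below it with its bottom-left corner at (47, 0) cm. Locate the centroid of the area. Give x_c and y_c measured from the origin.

x_c = 55.00 cm, y_c = 89.21 cm

web: A = 16 × 130 = 2080.00, centroid at (55.00, 65.00).
flange: A = 110 × 10 = 1100.00, centroid at (55.00, 135.00).
ΣA = 3180.00 cm²
ΣAx_c = (2080.00)(55.00) + (1100.00)(55.00) = 174900.00 cm³
ΣAy_c = (2080.00)(65.00) + (1100.00)(135.00) = 283700.00 cm³
x_c = 174900.00 / 3180.00 = 55.00 cm
y_c = 283700.00 / 3180.00 = 89.21 cm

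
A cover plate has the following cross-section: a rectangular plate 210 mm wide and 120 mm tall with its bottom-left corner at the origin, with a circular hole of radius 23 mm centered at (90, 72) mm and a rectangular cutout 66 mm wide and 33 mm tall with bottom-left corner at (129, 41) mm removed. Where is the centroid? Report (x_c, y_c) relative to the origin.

plate: A = 210 × 120 = 25200.00, centroid at (105.00, 60.00).
hole 1: A = −π·23² = -1661.90, centroid at (90.00, 72.00).
hole 2: A = −(66 × 33) = -2178.00, centroid at (162.00, 57.50).
ΣA = 21360.10 mm², ΣAx_c = 2143592.77 mm³, ΣAy_c = 1267108.02 mm³.
x_c = 2143592.77/21360.10 = 100.36 mm; y_c = 1267108.02/21360.10 = 59.32 mm.

x_c = 100.36 mm, y_c = 59.32 mm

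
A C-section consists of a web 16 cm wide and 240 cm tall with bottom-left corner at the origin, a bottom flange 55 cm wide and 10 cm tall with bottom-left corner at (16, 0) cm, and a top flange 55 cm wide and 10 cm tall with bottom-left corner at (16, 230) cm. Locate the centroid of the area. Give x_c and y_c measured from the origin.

Part | A | x̄ᵢ | ȳᵢ | A·x̄ᵢ | A·ȳᵢ
web | 3840.00 | 8.00 | 120.00 | 30720.00 | 460800.00
bottom flange | 550.00 | 43.50 | 5.00 | 23925.00 | 2750.00
top flange | 550.00 | 43.50 | 235.00 | 23925.00 | 129250.00
Σ | 4940.00 |  |  | 78570.00 | 592800.00
x_c = 78570.00 / 4940.00 = 15.90 cm
y_c = 592800.00 / 4940.00 = 120.00 cm

x_c = 15.90 cm, y_c = 120.00 cm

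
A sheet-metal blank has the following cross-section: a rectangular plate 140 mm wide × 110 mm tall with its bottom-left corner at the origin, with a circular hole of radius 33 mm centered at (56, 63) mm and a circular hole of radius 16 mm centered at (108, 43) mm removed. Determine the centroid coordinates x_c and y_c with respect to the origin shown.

Part | A | x̄ᵢ | ȳᵢ | A·x̄ᵢ | A·ȳᵢ
plate | 15400.00 | 70.00 | 55.00 | 1078000.00 | 847000.00
hole 1 | -3421.19 | 56.00 | 63.00 | -191586.89 | -215535.25
hole 2 | -804.25 | 108.00 | 43.00 | -86858.75 | -34582.65
Σ | 11174.56 |  |  | 799554.36 | 596882.10
x_c = 799554.36 / 11174.56 = 71.55 mm
y_c = 596882.10 / 11174.56 = 53.41 mm

x_c = 71.55 mm, y_c = 53.41 mm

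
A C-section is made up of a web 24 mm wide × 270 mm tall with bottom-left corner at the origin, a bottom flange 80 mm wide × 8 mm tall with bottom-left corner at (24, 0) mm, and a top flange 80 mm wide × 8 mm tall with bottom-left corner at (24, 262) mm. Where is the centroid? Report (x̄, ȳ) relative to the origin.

x̄ = 20.58 mm, ȳ = 135.00 mm

web: A = 24 × 270 = 6480.00, centroid at (12.00, 135.00).
bottom flange: A = 80 × 8 = 640.00, centroid at (64.00, 4.00).
top flange: A = 80 × 8 = 640.00, centroid at (64.00, 266.00).
ΣA = 7760.00 mm²
ΣAx̄ = (6480.00)(12.00) + (640.00)(64.00) + (640.00)(64.00) = 159680.00 mm³
ΣAȳ = (6480.00)(135.00) + (640.00)(4.00) + (640.00)(266.00) = 1047600.00 mm³
x̄ = 159680.00 / 7760.00 = 20.58 mm
ȳ = 1047600.00 / 7760.00 = 135.00 mm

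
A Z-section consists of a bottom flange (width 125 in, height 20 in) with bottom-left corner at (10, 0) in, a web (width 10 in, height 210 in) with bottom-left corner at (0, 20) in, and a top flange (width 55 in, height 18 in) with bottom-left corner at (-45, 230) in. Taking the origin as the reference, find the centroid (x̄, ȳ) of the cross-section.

x̄ = 31.20 in, ȳ = 93.76 in

Part | A | x̄ᵢ | ȳᵢ | A·x̄ᵢ | A·ȳᵢ
bottom flange | 2500.00 | 72.50 | 10.00 | 181250.00 | 25000.00
web | 2100.00 | 5.00 | 125.00 | 10500.00 | 262500.00
top flange | 990.00 | -17.50 | 239.00 | -17325.00 | 236610.00
Σ | 5590.00 |  |  | 174425.00 | 524110.00
x̄ = 174425.00 / 5590.00 = 31.20 in
ȳ = 524110.00 / 5590.00 = 93.76 in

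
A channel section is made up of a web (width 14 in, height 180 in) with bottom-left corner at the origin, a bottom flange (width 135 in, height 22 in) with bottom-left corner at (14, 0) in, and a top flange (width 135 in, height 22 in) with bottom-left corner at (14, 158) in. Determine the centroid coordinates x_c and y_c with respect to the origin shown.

x_c = 59.31 in, y_c = 90.00 in

web: A = 14 × 180 = 2520.00, centroid at (7.00, 90.00).
bottom flange: A = 135 × 22 = 2970.00, centroid at (81.50, 11.00).
top flange: A = 135 × 22 = 2970.00, centroid at (81.50, 169.00).
ΣA = 8460.00 in², ΣAx_c = 501750.00 in³, ΣAy_c = 761400.00 in³.
x_c = 501750.00/8460.00 = 59.31 in; y_c = 761400.00/8460.00 = 90.00 in.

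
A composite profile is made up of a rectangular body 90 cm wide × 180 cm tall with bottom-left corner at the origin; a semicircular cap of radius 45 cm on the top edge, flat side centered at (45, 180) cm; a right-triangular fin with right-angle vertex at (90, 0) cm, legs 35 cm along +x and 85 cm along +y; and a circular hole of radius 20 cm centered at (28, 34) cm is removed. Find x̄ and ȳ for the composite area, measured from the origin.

Part | A | x̄ᵢ | ȳᵢ | A·x̄ᵢ | A·ȳᵢ
rectangular body | 16200.00 | 45.00 | 90.00 | 729000.00 | 1458000.00
semicircular top | 3180.86 | 45.00 | 199.10 | 143138.82 | 633305.26
triangular fin | 1487.50 | 101.67 | 28.33 | 151229.17 | 42145.83
hole | -1256.64 | 28.00 | 34.00 | -35185.84 | -42725.66
Σ | 19611.73 |  |  | 988182.14 | 2090725.43
x̄ = 988182.14 / 19611.73 = 50.39 cm
ȳ = 2090725.43 / 19611.73 = 106.61 cm

x̄ = 50.39 cm, ȳ = 106.61 cm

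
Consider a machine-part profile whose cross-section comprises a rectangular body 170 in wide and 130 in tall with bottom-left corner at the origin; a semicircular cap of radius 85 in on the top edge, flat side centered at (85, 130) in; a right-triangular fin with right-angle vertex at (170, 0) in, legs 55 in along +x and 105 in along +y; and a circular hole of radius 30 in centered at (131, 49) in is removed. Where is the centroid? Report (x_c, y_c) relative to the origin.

x_c = 90.02 in, y_c = 98.00 in

Part | A | x̄ᵢ | ȳᵢ | A·x̄ᵢ | A·ȳᵢ
rectangular body | 22100.00 | 85.00 | 65.00 | 1878500.00 | 1436500.00
semicircular top | 11349.00 | 85.00 | 166.08 | 964665.29 | 1884787.12
triangular fin | 2887.50 | 188.33 | 35.00 | 543812.50 | 101062.50
hole | -2827.43 | 131.00 | 49.00 | -370393.77 | -138544.24
Σ | 33509.07 |  |  | 3016584.02 | 3283805.38
x_c = 3016584.02 / 33509.07 = 90.02 in
y_c = 3283805.38 / 33509.07 = 98.00 in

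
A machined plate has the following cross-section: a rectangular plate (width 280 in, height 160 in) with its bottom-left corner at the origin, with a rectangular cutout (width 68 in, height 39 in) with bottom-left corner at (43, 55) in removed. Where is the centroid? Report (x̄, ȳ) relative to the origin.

x̄ = 143.96 in, ȳ = 80.35 in

plate: A = 280 × 160 = 44800.00, centroid at (140.00, 80.00).
hole: A = −(68 × 39) = -2652.00, centroid at (77.00, 74.50).
ΣA = 42148.00 in²
ΣAx̄ = (44800.00)(140.00) + (-2652.00)(77.00) = 6067796.00 in³
ΣAȳ = (44800.00)(80.00) + (-2652.00)(74.50) = 3386426.00 in³
x̄ = 6067796.00 / 42148.00 = 143.96 in
ȳ = 3386426.00 / 42148.00 = 80.35 in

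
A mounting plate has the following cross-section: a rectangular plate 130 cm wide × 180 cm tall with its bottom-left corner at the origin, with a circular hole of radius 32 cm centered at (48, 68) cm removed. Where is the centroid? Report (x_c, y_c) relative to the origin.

x_c = 67.71 cm, y_c = 93.51 cm

plate: A = 130 × 180 = 23400.00, centroid at (65.00, 90.00).
hole: A = −π·32² = -3216.99, centroid at (48.00, 68.00).
ΣA = 20183.01 cm², ΣAx_c = 1366584.44 cm³, ΣAy_c = 1887244.62 cm³.
x_c = 1366584.44/20183.01 = 67.71 cm; y_c = 1887244.62/20183.01 = 93.51 cm.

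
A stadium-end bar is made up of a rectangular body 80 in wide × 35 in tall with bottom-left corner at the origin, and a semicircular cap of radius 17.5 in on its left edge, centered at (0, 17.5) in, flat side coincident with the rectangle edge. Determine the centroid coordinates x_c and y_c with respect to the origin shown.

rectangular body: A = 80 × 35 = 2800.00, centroid at (40.00, 17.50).
semicircular end: A = ½π·17.5² = 481.06, centroid at (-7.43, 17.50).
ΣA = 3281.06 in²
ΣAx_c = (2800.00)(40.00) + (481.06)(-7.43) = 108427.08 in³
ΣAy_c = (2800.00)(17.50) + (481.06)(17.50) = 57418.49 in³
x_c = 108427.08 / 3281.06 = 33.05 in
y_c = 57418.49 / 3281.06 = 17.50 in

x_c = 33.05 in, y_c = 17.50 in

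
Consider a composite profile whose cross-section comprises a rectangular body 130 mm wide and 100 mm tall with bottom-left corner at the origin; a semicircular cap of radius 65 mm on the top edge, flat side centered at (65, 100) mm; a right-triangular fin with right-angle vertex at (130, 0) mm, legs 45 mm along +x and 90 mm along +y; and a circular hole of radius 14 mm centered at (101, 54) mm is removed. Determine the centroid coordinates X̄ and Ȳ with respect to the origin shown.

X̄ = 71.64 mm, Ȳ = 72.42 mm

rectangular body: A = 130 × 100 = 13000.00, centroid at (65.00, 50.00).
semicircular top: A = ½π·65² = 6636.61, centroid at (65.00, 127.59).
triangular fin: A = ½·45·90 = 2025.00, centroid at (145.00, 30.00).
hole: A = −π·14² = -615.75, centroid at (101.00, 54.00).
ΣA = 21045.86 mm²
ΣAX̄ = (13000.00)(65.00) + (6636.61)(65.00) + (2025.00)(145.00) + (-615.75)(101.00) = 1507813.97 mm³
ΣAȲ = (13000.00)(50.00) + (6636.61)(127.59) + (2025.00)(30.00) + (-615.75)(54.00) = 1524244.16 mm³
X̄ = 1507813.97 / 21045.86 = 71.64 mm
Ȳ = 1524244.16 / 21045.86 = 72.42 mm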